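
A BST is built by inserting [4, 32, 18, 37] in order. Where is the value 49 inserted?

Starting tree (level order): [4, None, 32, 18, 37]
Insertion path: 4 -> 32 -> 37
Result: insert 49 as right child of 37
Final tree (level order): [4, None, 32, 18, 37, None, None, None, 49]


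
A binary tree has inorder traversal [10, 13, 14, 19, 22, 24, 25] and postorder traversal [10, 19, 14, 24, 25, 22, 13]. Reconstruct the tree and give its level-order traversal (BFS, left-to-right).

Inorder:   [10, 13, 14, 19, 22, 24, 25]
Postorder: [10, 19, 14, 24, 25, 22, 13]
Algorithm: postorder visits root last, so walk postorder right-to-left;
each value is the root of the current inorder slice — split it at that
value, recurse on the right subtree first, then the left.
Recursive splits:
  root=13; inorder splits into left=[10], right=[14, 19, 22, 24, 25]
  root=22; inorder splits into left=[14, 19], right=[24, 25]
  root=25; inorder splits into left=[24], right=[]
  root=24; inorder splits into left=[], right=[]
  root=14; inorder splits into left=[], right=[19]
  root=19; inorder splits into left=[], right=[]
  root=10; inorder splits into left=[], right=[]
Reconstructed level-order: [13, 10, 22, 14, 25, 19, 24]


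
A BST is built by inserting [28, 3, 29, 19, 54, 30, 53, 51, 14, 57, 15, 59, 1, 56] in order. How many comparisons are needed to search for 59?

Search path for 59: 28 -> 29 -> 54 -> 57 -> 59
Found: True
Comparisons: 5


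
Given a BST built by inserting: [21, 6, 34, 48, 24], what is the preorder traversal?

Tree insertion order: [21, 6, 34, 48, 24]
Tree (level-order array): [21, 6, 34, None, None, 24, 48]
Preorder traversal: [21, 6, 34, 24, 48]


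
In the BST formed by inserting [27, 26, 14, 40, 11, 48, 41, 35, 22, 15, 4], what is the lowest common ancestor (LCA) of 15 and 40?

Tree insertion order: [27, 26, 14, 40, 11, 48, 41, 35, 22, 15, 4]
Tree (level-order array): [27, 26, 40, 14, None, 35, 48, 11, 22, None, None, 41, None, 4, None, 15]
In a BST, the LCA of p=15, q=40 is the first node v on the
root-to-leaf path with p <= v <= q (go left if both < v, right if both > v).
Walk from root:
  at 27: 15 <= 27 <= 40, this is the LCA
LCA = 27


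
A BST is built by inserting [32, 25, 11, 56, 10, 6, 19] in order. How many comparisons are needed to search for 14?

Search path for 14: 32 -> 25 -> 11 -> 19
Found: False
Comparisons: 4


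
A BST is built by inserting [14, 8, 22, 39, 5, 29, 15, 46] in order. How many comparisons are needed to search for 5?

Search path for 5: 14 -> 8 -> 5
Found: True
Comparisons: 3


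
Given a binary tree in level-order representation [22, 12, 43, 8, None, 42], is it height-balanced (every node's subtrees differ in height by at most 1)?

Tree (level-order array): [22, 12, 43, 8, None, 42]
Definition: a tree is height-balanced if, at every node, |h(left) - h(right)| <= 1 (empty subtree has height -1).
Bottom-up per-node check:
  node 8: h_left=-1, h_right=-1, diff=0 [OK], height=0
  node 12: h_left=0, h_right=-1, diff=1 [OK], height=1
  node 42: h_left=-1, h_right=-1, diff=0 [OK], height=0
  node 43: h_left=0, h_right=-1, diff=1 [OK], height=1
  node 22: h_left=1, h_right=1, diff=0 [OK], height=2
All nodes satisfy the balance condition.
Result: Balanced


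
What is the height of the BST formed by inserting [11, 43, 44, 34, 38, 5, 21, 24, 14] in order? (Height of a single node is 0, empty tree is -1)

Insertion order: [11, 43, 44, 34, 38, 5, 21, 24, 14]
Tree (level-order array): [11, 5, 43, None, None, 34, 44, 21, 38, None, None, 14, 24]
Compute height bottom-up (empty subtree = -1):
  height(5) = 1 + max(-1, -1) = 0
  height(14) = 1 + max(-1, -1) = 0
  height(24) = 1 + max(-1, -1) = 0
  height(21) = 1 + max(0, 0) = 1
  height(38) = 1 + max(-1, -1) = 0
  height(34) = 1 + max(1, 0) = 2
  height(44) = 1 + max(-1, -1) = 0
  height(43) = 1 + max(2, 0) = 3
  height(11) = 1 + max(0, 3) = 4
Height = 4


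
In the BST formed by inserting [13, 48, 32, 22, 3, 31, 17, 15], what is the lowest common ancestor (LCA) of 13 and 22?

Tree insertion order: [13, 48, 32, 22, 3, 31, 17, 15]
Tree (level-order array): [13, 3, 48, None, None, 32, None, 22, None, 17, 31, 15]
In a BST, the LCA of p=13, q=22 is the first node v on the
root-to-leaf path with p <= v <= q (go left if both < v, right if both > v).
Walk from root:
  at 13: 13 <= 13 <= 22, this is the LCA
LCA = 13


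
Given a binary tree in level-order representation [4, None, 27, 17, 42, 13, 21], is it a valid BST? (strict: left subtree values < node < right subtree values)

Level-order array: [4, None, 27, 17, 42, 13, 21]
Validate using subtree bounds (lo, hi): at each node, require lo < value < hi,
then recurse left with hi=value and right with lo=value.
Preorder trace (stopping at first violation):
  at node 4 with bounds (-inf, +inf): OK
  at node 27 with bounds (4, +inf): OK
  at node 17 with bounds (4, 27): OK
  at node 13 with bounds (4, 17): OK
  at node 21 with bounds (17, 27): OK
  at node 42 with bounds (27, +inf): OK
No violation found at any node.
Result: Valid BST


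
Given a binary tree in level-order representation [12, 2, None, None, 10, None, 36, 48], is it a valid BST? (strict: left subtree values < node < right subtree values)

Level-order array: [12, 2, None, None, 10, None, 36, 48]
Validate using subtree bounds (lo, hi): at each node, require lo < value < hi,
then recurse left with hi=value and right with lo=value.
Preorder trace (stopping at first violation):
  at node 12 with bounds (-inf, +inf): OK
  at node 2 with bounds (-inf, 12): OK
  at node 10 with bounds (2, 12): OK
  at node 36 with bounds (10, 12): VIOLATION
Node 36 violates its bound: not (10 < 36 < 12).
Result: Not a valid BST


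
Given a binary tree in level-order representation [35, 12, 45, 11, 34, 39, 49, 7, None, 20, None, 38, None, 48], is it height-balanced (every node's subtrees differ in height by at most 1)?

Tree (level-order array): [35, 12, 45, 11, 34, 39, 49, 7, None, 20, None, 38, None, 48]
Definition: a tree is height-balanced if, at every node, |h(left) - h(right)| <= 1 (empty subtree has height -1).
Bottom-up per-node check:
  node 7: h_left=-1, h_right=-1, diff=0 [OK], height=0
  node 11: h_left=0, h_right=-1, diff=1 [OK], height=1
  node 20: h_left=-1, h_right=-1, diff=0 [OK], height=0
  node 34: h_left=0, h_right=-1, diff=1 [OK], height=1
  node 12: h_left=1, h_right=1, diff=0 [OK], height=2
  node 38: h_left=-1, h_right=-1, diff=0 [OK], height=0
  node 39: h_left=0, h_right=-1, diff=1 [OK], height=1
  node 48: h_left=-1, h_right=-1, diff=0 [OK], height=0
  node 49: h_left=0, h_right=-1, diff=1 [OK], height=1
  node 45: h_left=1, h_right=1, diff=0 [OK], height=2
  node 35: h_left=2, h_right=2, diff=0 [OK], height=3
All nodes satisfy the balance condition.
Result: Balanced


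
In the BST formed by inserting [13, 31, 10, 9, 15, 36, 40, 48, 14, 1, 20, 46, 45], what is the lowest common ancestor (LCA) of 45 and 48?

Tree insertion order: [13, 31, 10, 9, 15, 36, 40, 48, 14, 1, 20, 46, 45]
Tree (level-order array): [13, 10, 31, 9, None, 15, 36, 1, None, 14, 20, None, 40, None, None, None, None, None, None, None, 48, 46, None, 45]
In a BST, the LCA of p=45, q=48 is the first node v on the
root-to-leaf path with p <= v <= q (go left if both < v, right if both > v).
Walk from root:
  at 13: both 45 and 48 > 13, go right
  at 31: both 45 and 48 > 31, go right
  at 36: both 45 and 48 > 36, go right
  at 40: both 45 and 48 > 40, go right
  at 48: 45 <= 48 <= 48, this is the LCA
LCA = 48


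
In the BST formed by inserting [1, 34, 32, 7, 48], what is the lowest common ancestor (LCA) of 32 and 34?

Tree insertion order: [1, 34, 32, 7, 48]
Tree (level-order array): [1, None, 34, 32, 48, 7]
In a BST, the LCA of p=32, q=34 is the first node v on the
root-to-leaf path with p <= v <= q (go left if both < v, right if both > v).
Walk from root:
  at 1: both 32 and 34 > 1, go right
  at 34: 32 <= 34 <= 34, this is the LCA
LCA = 34


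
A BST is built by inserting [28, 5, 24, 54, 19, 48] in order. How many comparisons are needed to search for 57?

Search path for 57: 28 -> 54
Found: False
Comparisons: 2


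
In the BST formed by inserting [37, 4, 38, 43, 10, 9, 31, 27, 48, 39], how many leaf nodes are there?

Tree built from: [37, 4, 38, 43, 10, 9, 31, 27, 48, 39]
Tree (level-order array): [37, 4, 38, None, 10, None, 43, 9, 31, 39, 48, None, None, 27]
Rule: A leaf has 0 children.
Per-node child counts:
  node 37: 2 child(ren)
  node 4: 1 child(ren)
  node 10: 2 child(ren)
  node 9: 0 child(ren)
  node 31: 1 child(ren)
  node 27: 0 child(ren)
  node 38: 1 child(ren)
  node 43: 2 child(ren)
  node 39: 0 child(ren)
  node 48: 0 child(ren)
Matching nodes: [9, 27, 39, 48]
Count of leaf nodes: 4


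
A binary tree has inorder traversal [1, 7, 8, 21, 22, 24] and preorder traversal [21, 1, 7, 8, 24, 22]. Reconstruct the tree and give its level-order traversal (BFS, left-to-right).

Inorder:  [1, 7, 8, 21, 22, 24]
Preorder: [21, 1, 7, 8, 24, 22]
Algorithm: preorder visits root first, so consume preorder in order;
for each root, split the current inorder slice at that value into
left-subtree inorder and right-subtree inorder, then recurse.
Recursive splits:
  root=21; inorder splits into left=[1, 7, 8], right=[22, 24]
  root=1; inorder splits into left=[], right=[7, 8]
  root=7; inorder splits into left=[], right=[8]
  root=8; inorder splits into left=[], right=[]
  root=24; inorder splits into left=[22], right=[]
  root=22; inorder splits into left=[], right=[]
Reconstructed level-order: [21, 1, 24, 7, 22, 8]


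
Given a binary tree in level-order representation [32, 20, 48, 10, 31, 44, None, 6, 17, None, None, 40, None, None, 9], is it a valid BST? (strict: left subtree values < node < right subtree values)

Level-order array: [32, 20, 48, 10, 31, 44, None, 6, 17, None, None, 40, None, None, 9]
Validate using subtree bounds (lo, hi): at each node, require lo < value < hi,
then recurse left with hi=value and right with lo=value.
Preorder trace (stopping at first violation):
  at node 32 with bounds (-inf, +inf): OK
  at node 20 with bounds (-inf, 32): OK
  at node 10 with bounds (-inf, 20): OK
  at node 6 with bounds (-inf, 10): OK
  at node 9 with bounds (6, 10): OK
  at node 17 with bounds (10, 20): OK
  at node 31 with bounds (20, 32): OK
  at node 48 with bounds (32, +inf): OK
  at node 44 with bounds (32, 48): OK
  at node 40 with bounds (32, 44): OK
No violation found at any node.
Result: Valid BST


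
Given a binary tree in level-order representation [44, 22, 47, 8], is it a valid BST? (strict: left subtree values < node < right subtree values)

Level-order array: [44, 22, 47, 8]
Validate using subtree bounds (lo, hi): at each node, require lo < value < hi,
then recurse left with hi=value and right with lo=value.
Preorder trace (stopping at first violation):
  at node 44 with bounds (-inf, +inf): OK
  at node 22 with bounds (-inf, 44): OK
  at node 8 with bounds (-inf, 22): OK
  at node 47 with bounds (44, +inf): OK
No violation found at any node.
Result: Valid BST


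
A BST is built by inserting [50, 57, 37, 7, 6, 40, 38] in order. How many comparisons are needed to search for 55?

Search path for 55: 50 -> 57
Found: False
Comparisons: 2


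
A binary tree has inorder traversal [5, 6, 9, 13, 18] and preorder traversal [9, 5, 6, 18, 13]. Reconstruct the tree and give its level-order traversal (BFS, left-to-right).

Inorder:  [5, 6, 9, 13, 18]
Preorder: [9, 5, 6, 18, 13]
Algorithm: preorder visits root first, so consume preorder in order;
for each root, split the current inorder slice at that value into
left-subtree inorder and right-subtree inorder, then recurse.
Recursive splits:
  root=9; inorder splits into left=[5, 6], right=[13, 18]
  root=5; inorder splits into left=[], right=[6]
  root=6; inorder splits into left=[], right=[]
  root=18; inorder splits into left=[13], right=[]
  root=13; inorder splits into left=[], right=[]
Reconstructed level-order: [9, 5, 18, 6, 13]


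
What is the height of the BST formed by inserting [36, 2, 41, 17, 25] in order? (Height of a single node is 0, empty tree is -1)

Insertion order: [36, 2, 41, 17, 25]
Tree (level-order array): [36, 2, 41, None, 17, None, None, None, 25]
Compute height bottom-up (empty subtree = -1):
  height(25) = 1 + max(-1, -1) = 0
  height(17) = 1 + max(-1, 0) = 1
  height(2) = 1 + max(-1, 1) = 2
  height(41) = 1 + max(-1, -1) = 0
  height(36) = 1 + max(2, 0) = 3
Height = 3


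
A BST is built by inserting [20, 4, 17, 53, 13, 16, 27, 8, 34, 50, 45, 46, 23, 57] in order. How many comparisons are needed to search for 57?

Search path for 57: 20 -> 53 -> 57
Found: True
Comparisons: 3


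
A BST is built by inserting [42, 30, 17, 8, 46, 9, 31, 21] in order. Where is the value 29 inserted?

Starting tree (level order): [42, 30, 46, 17, 31, None, None, 8, 21, None, None, None, 9]
Insertion path: 42 -> 30 -> 17 -> 21
Result: insert 29 as right child of 21
Final tree (level order): [42, 30, 46, 17, 31, None, None, 8, 21, None, None, None, 9, None, 29]


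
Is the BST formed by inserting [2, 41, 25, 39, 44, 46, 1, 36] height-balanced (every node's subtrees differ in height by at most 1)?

Tree (level-order array): [2, 1, 41, None, None, 25, 44, None, 39, None, 46, 36]
Definition: a tree is height-balanced if, at every node, |h(left) - h(right)| <= 1 (empty subtree has height -1).
Bottom-up per-node check:
  node 1: h_left=-1, h_right=-1, diff=0 [OK], height=0
  node 36: h_left=-1, h_right=-1, diff=0 [OK], height=0
  node 39: h_left=0, h_right=-1, diff=1 [OK], height=1
  node 25: h_left=-1, h_right=1, diff=2 [FAIL (|-1-1|=2 > 1)], height=2
  node 46: h_left=-1, h_right=-1, diff=0 [OK], height=0
  node 44: h_left=-1, h_right=0, diff=1 [OK], height=1
  node 41: h_left=2, h_right=1, diff=1 [OK], height=3
  node 2: h_left=0, h_right=3, diff=3 [FAIL (|0-3|=3 > 1)], height=4
Node 25 violates the condition: |-1 - 1| = 2 > 1.
Result: Not balanced


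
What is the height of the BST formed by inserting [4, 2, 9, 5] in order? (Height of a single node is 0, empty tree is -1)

Insertion order: [4, 2, 9, 5]
Tree (level-order array): [4, 2, 9, None, None, 5]
Compute height bottom-up (empty subtree = -1):
  height(2) = 1 + max(-1, -1) = 0
  height(5) = 1 + max(-1, -1) = 0
  height(9) = 1 + max(0, -1) = 1
  height(4) = 1 + max(0, 1) = 2
Height = 2


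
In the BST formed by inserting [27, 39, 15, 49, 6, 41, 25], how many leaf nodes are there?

Tree built from: [27, 39, 15, 49, 6, 41, 25]
Tree (level-order array): [27, 15, 39, 6, 25, None, 49, None, None, None, None, 41]
Rule: A leaf has 0 children.
Per-node child counts:
  node 27: 2 child(ren)
  node 15: 2 child(ren)
  node 6: 0 child(ren)
  node 25: 0 child(ren)
  node 39: 1 child(ren)
  node 49: 1 child(ren)
  node 41: 0 child(ren)
Matching nodes: [6, 25, 41]
Count of leaf nodes: 3


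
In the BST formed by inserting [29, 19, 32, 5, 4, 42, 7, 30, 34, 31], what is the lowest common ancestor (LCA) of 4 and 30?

Tree insertion order: [29, 19, 32, 5, 4, 42, 7, 30, 34, 31]
Tree (level-order array): [29, 19, 32, 5, None, 30, 42, 4, 7, None, 31, 34]
In a BST, the LCA of p=4, q=30 is the first node v on the
root-to-leaf path with p <= v <= q (go left if both < v, right if both > v).
Walk from root:
  at 29: 4 <= 29 <= 30, this is the LCA
LCA = 29


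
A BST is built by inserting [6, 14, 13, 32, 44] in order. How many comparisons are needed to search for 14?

Search path for 14: 6 -> 14
Found: True
Comparisons: 2


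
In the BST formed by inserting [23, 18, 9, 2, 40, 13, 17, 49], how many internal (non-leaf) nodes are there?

Tree built from: [23, 18, 9, 2, 40, 13, 17, 49]
Tree (level-order array): [23, 18, 40, 9, None, None, 49, 2, 13, None, None, None, None, None, 17]
Rule: An internal node has at least one child.
Per-node child counts:
  node 23: 2 child(ren)
  node 18: 1 child(ren)
  node 9: 2 child(ren)
  node 2: 0 child(ren)
  node 13: 1 child(ren)
  node 17: 0 child(ren)
  node 40: 1 child(ren)
  node 49: 0 child(ren)
Matching nodes: [23, 18, 9, 13, 40]
Count of internal (non-leaf) nodes: 5


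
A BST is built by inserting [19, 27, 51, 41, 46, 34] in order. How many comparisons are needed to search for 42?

Search path for 42: 19 -> 27 -> 51 -> 41 -> 46
Found: False
Comparisons: 5


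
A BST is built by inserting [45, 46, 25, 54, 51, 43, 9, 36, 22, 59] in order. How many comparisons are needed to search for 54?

Search path for 54: 45 -> 46 -> 54
Found: True
Comparisons: 3


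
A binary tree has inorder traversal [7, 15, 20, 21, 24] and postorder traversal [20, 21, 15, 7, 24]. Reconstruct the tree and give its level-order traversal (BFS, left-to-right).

Inorder:   [7, 15, 20, 21, 24]
Postorder: [20, 21, 15, 7, 24]
Algorithm: postorder visits root last, so walk postorder right-to-left;
each value is the root of the current inorder slice — split it at that
value, recurse on the right subtree first, then the left.
Recursive splits:
  root=24; inorder splits into left=[7, 15, 20, 21], right=[]
  root=7; inorder splits into left=[], right=[15, 20, 21]
  root=15; inorder splits into left=[], right=[20, 21]
  root=21; inorder splits into left=[20], right=[]
  root=20; inorder splits into left=[], right=[]
Reconstructed level-order: [24, 7, 15, 21, 20]


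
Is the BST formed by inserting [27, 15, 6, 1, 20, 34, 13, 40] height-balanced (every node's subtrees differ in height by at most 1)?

Tree (level-order array): [27, 15, 34, 6, 20, None, 40, 1, 13]
Definition: a tree is height-balanced if, at every node, |h(left) - h(right)| <= 1 (empty subtree has height -1).
Bottom-up per-node check:
  node 1: h_left=-1, h_right=-1, diff=0 [OK], height=0
  node 13: h_left=-1, h_right=-1, diff=0 [OK], height=0
  node 6: h_left=0, h_right=0, diff=0 [OK], height=1
  node 20: h_left=-1, h_right=-1, diff=0 [OK], height=0
  node 15: h_left=1, h_right=0, diff=1 [OK], height=2
  node 40: h_left=-1, h_right=-1, diff=0 [OK], height=0
  node 34: h_left=-1, h_right=0, diff=1 [OK], height=1
  node 27: h_left=2, h_right=1, diff=1 [OK], height=3
All nodes satisfy the balance condition.
Result: Balanced


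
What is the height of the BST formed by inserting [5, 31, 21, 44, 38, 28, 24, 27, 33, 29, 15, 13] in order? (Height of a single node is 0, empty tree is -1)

Insertion order: [5, 31, 21, 44, 38, 28, 24, 27, 33, 29, 15, 13]
Tree (level-order array): [5, None, 31, 21, 44, 15, 28, 38, None, 13, None, 24, 29, 33, None, None, None, None, 27]
Compute height bottom-up (empty subtree = -1):
  height(13) = 1 + max(-1, -1) = 0
  height(15) = 1 + max(0, -1) = 1
  height(27) = 1 + max(-1, -1) = 0
  height(24) = 1 + max(-1, 0) = 1
  height(29) = 1 + max(-1, -1) = 0
  height(28) = 1 + max(1, 0) = 2
  height(21) = 1 + max(1, 2) = 3
  height(33) = 1 + max(-1, -1) = 0
  height(38) = 1 + max(0, -1) = 1
  height(44) = 1 + max(1, -1) = 2
  height(31) = 1 + max(3, 2) = 4
  height(5) = 1 + max(-1, 4) = 5
Height = 5


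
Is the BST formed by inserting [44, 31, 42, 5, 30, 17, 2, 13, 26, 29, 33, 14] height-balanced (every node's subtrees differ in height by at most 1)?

Tree (level-order array): [44, 31, None, 5, 42, 2, 30, 33, None, None, None, 17, None, None, None, 13, 26, None, 14, None, 29]
Definition: a tree is height-balanced if, at every node, |h(left) - h(right)| <= 1 (empty subtree has height -1).
Bottom-up per-node check:
  node 2: h_left=-1, h_right=-1, diff=0 [OK], height=0
  node 14: h_left=-1, h_right=-1, diff=0 [OK], height=0
  node 13: h_left=-1, h_right=0, diff=1 [OK], height=1
  node 29: h_left=-1, h_right=-1, diff=0 [OK], height=0
  node 26: h_left=-1, h_right=0, diff=1 [OK], height=1
  node 17: h_left=1, h_right=1, diff=0 [OK], height=2
  node 30: h_left=2, h_right=-1, diff=3 [FAIL (|2--1|=3 > 1)], height=3
  node 5: h_left=0, h_right=3, diff=3 [FAIL (|0-3|=3 > 1)], height=4
  node 33: h_left=-1, h_right=-1, diff=0 [OK], height=0
  node 42: h_left=0, h_right=-1, diff=1 [OK], height=1
  node 31: h_left=4, h_right=1, diff=3 [FAIL (|4-1|=3 > 1)], height=5
  node 44: h_left=5, h_right=-1, diff=6 [FAIL (|5--1|=6 > 1)], height=6
Node 30 violates the condition: |2 - -1| = 3 > 1.
Result: Not balanced


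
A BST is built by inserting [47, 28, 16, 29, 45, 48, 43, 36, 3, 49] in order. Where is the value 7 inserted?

Starting tree (level order): [47, 28, 48, 16, 29, None, 49, 3, None, None, 45, None, None, None, None, 43, None, 36]
Insertion path: 47 -> 28 -> 16 -> 3
Result: insert 7 as right child of 3
Final tree (level order): [47, 28, 48, 16, 29, None, 49, 3, None, None, 45, None, None, None, 7, 43, None, None, None, 36]


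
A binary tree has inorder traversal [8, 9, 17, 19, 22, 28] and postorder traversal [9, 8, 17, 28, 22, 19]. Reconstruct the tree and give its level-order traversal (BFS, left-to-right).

Inorder:   [8, 9, 17, 19, 22, 28]
Postorder: [9, 8, 17, 28, 22, 19]
Algorithm: postorder visits root last, so walk postorder right-to-left;
each value is the root of the current inorder slice — split it at that
value, recurse on the right subtree first, then the left.
Recursive splits:
  root=19; inorder splits into left=[8, 9, 17], right=[22, 28]
  root=22; inorder splits into left=[], right=[28]
  root=28; inorder splits into left=[], right=[]
  root=17; inorder splits into left=[8, 9], right=[]
  root=8; inorder splits into left=[], right=[9]
  root=9; inorder splits into left=[], right=[]
Reconstructed level-order: [19, 17, 22, 8, 28, 9]


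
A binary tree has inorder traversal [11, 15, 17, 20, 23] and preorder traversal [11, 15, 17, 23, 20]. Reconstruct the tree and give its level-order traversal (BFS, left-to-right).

Inorder:  [11, 15, 17, 20, 23]
Preorder: [11, 15, 17, 23, 20]
Algorithm: preorder visits root first, so consume preorder in order;
for each root, split the current inorder slice at that value into
left-subtree inorder and right-subtree inorder, then recurse.
Recursive splits:
  root=11; inorder splits into left=[], right=[15, 17, 20, 23]
  root=15; inorder splits into left=[], right=[17, 20, 23]
  root=17; inorder splits into left=[], right=[20, 23]
  root=23; inorder splits into left=[20], right=[]
  root=20; inorder splits into left=[], right=[]
Reconstructed level-order: [11, 15, 17, 23, 20]


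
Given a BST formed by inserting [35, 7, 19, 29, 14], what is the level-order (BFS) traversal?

Tree insertion order: [35, 7, 19, 29, 14]
Tree (level-order array): [35, 7, None, None, 19, 14, 29]
BFS from the root, enqueuing left then right child of each popped node:
  queue [35] -> pop 35, enqueue [7], visited so far: [35]
  queue [7] -> pop 7, enqueue [19], visited so far: [35, 7]
  queue [19] -> pop 19, enqueue [14, 29], visited so far: [35, 7, 19]
  queue [14, 29] -> pop 14, enqueue [none], visited so far: [35, 7, 19, 14]
  queue [29] -> pop 29, enqueue [none], visited so far: [35, 7, 19, 14, 29]
Result: [35, 7, 19, 14, 29]


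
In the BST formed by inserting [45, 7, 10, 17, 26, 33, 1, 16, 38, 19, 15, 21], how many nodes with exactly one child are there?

Tree built from: [45, 7, 10, 17, 26, 33, 1, 16, 38, 19, 15, 21]
Tree (level-order array): [45, 7, None, 1, 10, None, None, None, 17, 16, 26, 15, None, 19, 33, None, None, None, 21, None, 38]
Rule: These are nodes with exactly 1 non-null child.
Per-node child counts:
  node 45: 1 child(ren)
  node 7: 2 child(ren)
  node 1: 0 child(ren)
  node 10: 1 child(ren)
  node 17: 2 child(ren)
  node 16: 1 child(ren)
  node 15: 0 child(ren)
  node 26: 2 child(ren)
  node 19: 1 child(ren)
  node 21: 0 child(ren)
  node 33: 1 child(ren)
  node 38: 0 child(ren)
Matching nodes: [45, 10, 16, 19, 33]
Count of nodes with exactly one child: 5


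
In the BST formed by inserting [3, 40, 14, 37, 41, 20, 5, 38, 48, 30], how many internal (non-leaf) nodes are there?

Tree built from: [3, 40, 14, 37, 41, 20, 5, 38, 48, 30]
Tree (level-order array): [3, None, 40, 14, 41, 5, 37, None, 48, None, None, 20, 38, None, None, None, 30]
Rule: An internal node has at least one child.
Per-node child counts:
  node 3: 1 child(ren)
  node 40: 2 child(ren)
  node 14: 2 child(ren)
  node 5: 0 child(ren)
  node 37: 2 child(ren)
  node 20: 1 child(ren)
  node 30: 0 child(ren)
  node 38: 0 child(ren)
  node 41: 1 child(ren)
  node 48: 0 child(ren)
Matching nodes: [3, 40, 14, 37, 20, 41]
Count of internal (non-leaf) nodes: 6


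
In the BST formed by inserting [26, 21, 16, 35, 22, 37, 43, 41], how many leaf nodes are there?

Tree built from: [26, 21, 16, 35, 22, 37, 43, 41]
Tree (level-order array): [26, 21, 35, 16, 22, None, 37, None, None, None, None, None, 43, 41]
Rule: A leaf has 0 children.
Per-node child counts:
  node 26: 2 child(ren)
  node 21: 2 child(ren)
  node 16: 0 child(ren)
  node 22: 0 child(ren)
  node 35: 1 child(ren)
  node 37: 1 child(ren)
  node 43: 1 child(ren)
  node 41: 0 child(ren)
Matching nodes: [16, 22, 41]
Count of leaf nodes: 3


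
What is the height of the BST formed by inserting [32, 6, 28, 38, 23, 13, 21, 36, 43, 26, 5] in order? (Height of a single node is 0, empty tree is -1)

Insertion order: [32, 6, 28, 38, 23, 13, 21, 36, 43, 26, 5]
Tree (level-order array): [32, 6, 38, 5, 28, 36, 43, None, None, 23, None, None, None, None, None, 13, 26, None, 21]
Compute height bottom-up (empty subtree = -1):
  height(5) = 1 + max(-1, -1) = 0
  height(21) = 1 + max(-1, -1) = 0
  height(13) = 1 + max(-1, 0) = 1
  height(26) = 1 + max(-1, -1) = 0
  height(23) = 1 + max(1, 0) = 2
  height(28) = 1 + max(2, -1) = 3
  height(6) = 1 + max(0, 3) = 4
  height(36) = 1 + max(-1, -1) = 0
  height(43) = 1 + max(-1, -1) = 0
  height(38) = 1 + max(0, 0) = 1
  height(32) = 1 + max(4, 1) = 5
Height = 5


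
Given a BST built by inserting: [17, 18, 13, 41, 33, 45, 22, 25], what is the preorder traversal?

Tree insertion order: [17, 18, 13, 41, 33, 45, 22, 25]
Tree (level-order array): [17, 13, 18, None, None, None, 41, 33, 45, 22, None, None, None, None, 25]
Preorder traversal: [17, 13, 18, 41, 33, 22, 25, 45]


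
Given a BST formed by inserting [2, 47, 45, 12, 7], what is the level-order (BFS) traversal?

Tree insertion order: [2, 47, 45, 12, 7]
Tree (level-order array): [2, None, 47, 45, None, 12, None, 7]
BFS from the root, enqueuing left then right child of each popped node:
  queue [2] -> pop 2, enqueue [47], visited so far: [2]
  queue [47] -> pop 47, enqueue [45], visited so far: [2, 47]
  queue [45] -> pop 45, enqueue [12], visited so far: [2, 47, 45]
  queue [12] -> pop 12, enqueue [7], visited so far: [2, 47, 45, 12]
  queue [7] -> pop 7, enqueue [none], visited so far: [2, 47, 45, 12, 7]
Result: [2, 47, 45, 12, 7]


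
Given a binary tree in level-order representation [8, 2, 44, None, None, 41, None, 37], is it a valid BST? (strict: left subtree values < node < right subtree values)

Level-order array: [8, 2, 44, None, None, 41, None, 37]
Validate using subtree bounds (lo, hi): at each node, require lo < value < hi,
then recurse left with hi=value and right with lo=value.
Preorder trace (stopping at first violation):
  at node 8 with bounds (-inf, +inf): OK
  at node 2 with bounds (-inf, 8): OK
  at node 44 with bounds (8, +inf): OK
  at node 41 with bounds (8, 44): OK
  at node 37 with bounds (8, 41): OK
No violation found at any node.
Result: Valid BST


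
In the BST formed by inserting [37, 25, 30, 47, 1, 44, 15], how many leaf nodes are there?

Tree built from: [37, 25, 30, 47, 1, 44, 15]
Tree (level-order array): [37, 25, 47, 1, 30, 44, None, None, 15]
Rule: A leaf has 0 children.
Per-node child counts:
  node 37: 2 child(ren)
  node 25: 2 child(ren)
  node 1: 1 child(ren)
  node 15: 0 child(ren)
  node 30: 0 child(ren)
  node 47: 1 child(ren)
  node 44: 0 child(ren)
Matching nodes: [15, 30, 44]
Count of leaf nodes: 3


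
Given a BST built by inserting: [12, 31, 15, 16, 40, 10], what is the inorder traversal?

Tree insertion order: [12, 31, 15, 16, 40, 10]
Tree (level-order array): [12, 10, 31, None, None, 15, 40, None, 16]
Inorder traversal: [10, 12, 15, 16, 31, 40]


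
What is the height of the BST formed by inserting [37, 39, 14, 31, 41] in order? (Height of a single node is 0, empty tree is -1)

Insertion order: [37, 39, 14, 31, 41]
Tree (level-order array): [37, 14, 39, None, 31, None, 41]
Compute height bottom-up (empty subtree = -1):
  height(31) = 1 + max(-1, -1) = 0
  height(14) = 1 + max(-1, 0) = 1
  height(41) = 1 + max(-1, -1) = 0
  height(39) = 1 + max(-1, 0) = 1
  height(37) = 1 + max(1, 1) = 2
Height = 2


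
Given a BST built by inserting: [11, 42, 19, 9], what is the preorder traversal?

Tree insertion order: [11, 42, 19, 9]
Tree (level-order array): [11, 9, 42, None, None, 19]
Preorder traversal: [11, 9, 42, 19]


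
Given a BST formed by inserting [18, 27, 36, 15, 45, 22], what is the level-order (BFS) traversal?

Tree insertion order: [18, 27, 36, 15, 45, 22]
Tree (level-order array): [18, 15, 27, None, None, 22, 36, None, None, None, 45]
BFS from the root, enqueuing left then right child of each popped node:
  queue [18] -> pop 18, enqueue [15, 27], visited so far: [18]
  queue [15, 27] -> pop 15, enqueue [none], visited so far: [18, 15]
  queue [27] -> pop 27, enqueue [22, 36], visited so far: [18, 15, 27]
  queue [22, 36] -> pop 22, enqueue [none], visited so far: [18, 15, 27, 22]
  queue [36] -> pop 36, enqueue [45], visited so far: [18, 15, 27, 22, 36]
  queue [45] -> pop 45, enqueue [none], visited so far: [18, 15, 27, 22, 36, 45]
Result: [18, 15, 27, 22, 36, 45]


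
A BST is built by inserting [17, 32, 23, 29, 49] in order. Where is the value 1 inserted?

Starting tree (level order): [17, None, 32, 23, 49, None, 29]
Insertion path: 17
Result: insert 1 as left child of 17
Final tree (level order): [17, 1, 32, None, None, 23, 49, None, 29]


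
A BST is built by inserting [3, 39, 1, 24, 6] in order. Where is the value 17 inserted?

Starting tree (level order): [3, 1, 39, None, None, 24, None, 6]
Insertion path: 3 -> 39 -> 24 -> 6
Result: insert 17 as right child of 6
Final tree (level order): [3, 1, 39, None, None, 24, None, 6, None, None, 17]


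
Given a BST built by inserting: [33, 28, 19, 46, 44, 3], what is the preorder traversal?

Tree insertion order: [33, 28, 19, 46, 44, 3]
Tree (level-order array): [33, 28, 46, 19, None, 44, None, 3]
Preorder traversal: [33, 28, 19, 3, 46, 44]


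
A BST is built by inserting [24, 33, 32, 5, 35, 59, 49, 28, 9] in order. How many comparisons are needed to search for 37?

Search path for 37: 24 -> 33 -> 35 -> 59 -> 49
Found: False
Comparisons: 5


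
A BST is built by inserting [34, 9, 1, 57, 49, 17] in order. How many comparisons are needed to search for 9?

Search path for 9: 34 -> 9
Found: True
Comparisons: 2


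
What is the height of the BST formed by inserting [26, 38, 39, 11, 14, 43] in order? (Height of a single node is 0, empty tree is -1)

Insertion order: [26, 38, 39, 11, 14, 43]
Tree (level-order array): [26, 11, 38, None, 14, None, 39, None, None, None, 43]
Compute height bottom-up (empty subtree = -1):
  height(14) = 1 + max(-1, -1) = 0
  height(11) = 1 + max(-1, 0) = 1
  height(43) = 1 + max(-1, -1) = 0
  height(39) = 1 + max(-1, 0) = 1
  height(38) = 1 + max(-1, 1) = 2
  height(26) = 1 + max(1, 2) = 3
Height = 3


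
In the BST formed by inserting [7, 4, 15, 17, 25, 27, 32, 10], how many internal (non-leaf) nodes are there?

Tree built from: [7, 4, 15, 17, 25, 27, 32, 10]
Tree (level-order array): [7, 4, 15, None, None, 10, 17, None, None, None, 25, None, 27, None, 32]
Rule: An internal node has at least one child.
Per-node child counts:
  node 7: 2 child(ren)
  node 4: 0 child(ren)
  node 15: 2 child(ren)
  node 10: 0 child(ren)
  node 17: 1 child(ren)
  node 25: 1 child(ren)
  node 27: 1 child(ren)
  node 32: 0 child(ren)
Matching nodes: [7, 15, 17, 25, 27]
Count of internal (non-leaf) nodes: 5


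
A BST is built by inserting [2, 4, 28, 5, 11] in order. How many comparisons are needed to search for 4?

Search path for 4: 2 -> 4
Found: True
Comparisons: 2


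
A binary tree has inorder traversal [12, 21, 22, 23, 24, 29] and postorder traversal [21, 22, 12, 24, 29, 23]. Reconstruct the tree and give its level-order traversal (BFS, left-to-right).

Inorder:   [12, 21, 22, 23, 24, 29]
Postorder: [21, 22, 12, 24, 29, 23]
Algorithm: postorder visits root last, so walk postorder right-to-left;
each value is the root of the current inorder slice — split it at that
value, recurse on the right subtree first, then the left.
Recursive splits:
  root=23; inorder splits into left=[12, 21, 22], right=[24, 29]
  root=29; inorder splits into left=[24], right=[]
  root=24; inorder splits into left=[], right=[]
  root=12; inorder splits into left=[], right=[21, 22]
  root=22; inorder splits into left=[21], right=[]
  root=21; inorder splits into left=[], right=[]
Reconstructed level-order: [23, 12, 29, 22, 24, 21]


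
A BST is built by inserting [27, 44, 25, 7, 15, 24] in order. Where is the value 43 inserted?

Starting tree (level order): [27, 25, 44, 7, None, None, None, None, 15, None, 24]
Insertion path: 27 -> 44
Result: insert 43 as left child of 44
Final tree (level order): [27, 25, 44, 7, None, 43, None, None, 15, None, None, None, 24]


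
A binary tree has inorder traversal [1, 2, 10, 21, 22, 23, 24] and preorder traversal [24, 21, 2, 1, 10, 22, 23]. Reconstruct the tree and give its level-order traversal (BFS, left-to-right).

Inorder:  [1, 2, 10, 21, 22, 23, 24]
Preorder: [24, 21, 2, 1, 10, 22, 23]
Algorithm: preorder visits root first, so consume preorder in order;
for each root, split the current inorder slice at that value into
left-subtree inorder and right-subtree inorder, then recurse.
Recursive splits:
  root=24; inorder splits into left=[1, 2, 10, 21, 22, 23], right=[]
  root=21; inorder splits into left=[1, 2, 10], right=[22, 23]
  root=2; inorder splits into left=[1], right=[10]
  root=1; inorder splits into left=[], right=[]
  root=10; inorder splits into left=[], right=[]
  root=22; inorder splits into left=[], right=[23]
  root=23; inorder splits into left=[], right=[]
Reconstructed level-order: [24, 21, 2, 22, 1, 10, 23]


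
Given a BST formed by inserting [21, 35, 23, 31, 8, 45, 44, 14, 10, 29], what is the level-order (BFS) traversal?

Tree insertion order: [21, 35, 23, 31, 8, 45, 44, 14, 10, 29]
Tree (level-order array): [21, 8, 35, None, 14, 23, 45, 10, None, None, 31, 44, None, None, None, 29]
BFS from the root, enqueuing left then right child of each popped node:
  queue [21] -> pop 21, enqueue [8, 35], visited so far: [21]
  queue [8, 35] -> pop 8, enqueue [14], visited so far: [21, 8]
  queue [35, 14] -> pop 35, enqueue [23, 45], visited so far: [21, 8, 35]
  queue [14, 23, 45] -> pop 14, enqueue [10], visited so far: [21, 8, 35, 14]
  queue [23, 45, 10] -> pop 23, enqueue [31], visited so far: [21, 8, 35, 14, 23]
  queue [45, 10, 31] -> pop 45, enqueue [44], visited so far: [21, 8, 35, 14, 23, 45]
  queue [10, 31, 44] -> pop 10, enqueue [none], visited so far: [21, 8, 35, 14, 23, 45, 10]
  queue [31, 44] -> pop 31, enqueue [29], visited so far: [21, 8, 35, 14, 23, 45, 10, 31]
  queue [44, 29] -> pop 44, enqueue [none], visited so far: [21, 8, 35, 14, 23, 45, 10, 31, 44]
  queue [29] -> pop 29, enqueue [none], visited so far: [21, 8, 35, 14, 23, 45, 10, 31, 44, 29]
Result: [21, 8, 35, 14, 23, 45, 10, 31, 44, 29]


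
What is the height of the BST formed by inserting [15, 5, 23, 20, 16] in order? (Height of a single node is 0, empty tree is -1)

Insertion order: [15, 5, 23, 20, 16]
Tree (level-order array): [15, 5, 23, None, None, 20, None, 16]
Compute height bottom-up (empty subtree = -1):
  height(5) = 1 + max(-1, -1) = 0
  height(16) = 1 + max(-1, -1) = 0
  height(20) = 1 + max(0, -1) = 1
  height(23) = 1 + max(1, -1) = 2
  height(15) = 1 + max(0, 2) = 3
Height = 3


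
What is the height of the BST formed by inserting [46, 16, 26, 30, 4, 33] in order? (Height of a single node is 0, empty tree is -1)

Insertion order: [46, 16, 26, 30, 4, 33]
Tree (level-order array): [46, 16, None, 4, 26, None, None, None, 30, None, 33]
Compute height bottom-up (empty subtree = -1):
  height(4) = 1 + max(-1, -1) = 0
  height(33) = 1 + max(-1, -1) = 0
  height(30) = 1 + max(-1, 0) = 1
  height(26) = 1 + max(-1, 1) = 2
  height(16) = 1 + max(0, 2) = 3
  height(46) = 1 + max(3, -1) = 4
Height = 4


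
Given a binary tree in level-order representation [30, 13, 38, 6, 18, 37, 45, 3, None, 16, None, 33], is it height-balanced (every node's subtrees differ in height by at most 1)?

Tree (level-order array): [30, 13, 38, 6, 18, 37, 45, 3, None, 16, None, 33]
Definition: a tree is height-balanced if, at every node, |h(left) - h(right)| <= 1 (empty subtree has height -1).
Bottom-up per-node check:
  node 3: h_left=-1, h_right=-1, diff=0 [OK], height=0
  node 6: h_left=0, h_right=-1, diff=1 [OK], height=1
  node 16: h_left=-1, h_right=-1, diff=0 [OK], height=0
  node 18: h_left=0, h_right=-1, diff=1 [OK], height=1
  node 13: h_left=1, h_right=1, diff=0 [OK], height=2
  node 33: h_left=-1, h_right=-1, diff=0 [OK], height=0
  node 37: h_left=0, h_right=-1, diff=1 [OK], height=1
  node 45: h_left=-1, h_right=-1, diff=0 [OK], height=0
  node 38: h_left=1, h_right=0, diff=1 [OK], height=2
  node 30: h_left=2, h_right=2, diff=0 [OK], height=3
All nodes satisfy the balance condition.
Result: Balanced


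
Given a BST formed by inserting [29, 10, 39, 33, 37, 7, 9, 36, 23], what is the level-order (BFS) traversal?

Tree insertion order: [29, 10, 39, 33, 37, 7, 9, 36, 23]
Tree (level-order array): [29, 10, 39, 7, 23, 33, None, None, 9, None, None, None, 37, None, None, 36]
BFS from the root, enqueuing left then right child of each popped node:
  queue [29] -> pop 29, enqueue [10, 39], visited so far: [29]
  queue [10, 39] -> pop 10, enqueue [7, 23], visited so far: [29, 10]
  queue [39, 7, 23] -> pop 39, enqueue [33], visited so far: [29, 10, 39]
  queue [7, 23, 33] -> pop 7, enqueue [9], visited so far: [29, 10, 39, 7]
  queue [23, 33, 9] -> pop 23, enqueue [none], visited so far: [29, 10, 39, 7, 23]
  queue [33, 9] -> pop 33, enqueue [37], visited so far: [29, 10, 39, 7, 23, 33]
  queue [9, 37] -> pop 9, enqueue [none], visited so far: [29, 10, 39, 7, 23, 33, 9]
  queue [37] -> pop 37, enqueue [36], visited so far: [29, 10, 39, 7, 23, 33, 9, 37]
  queue [36] -> pop 36, enqueue [none], visited so far: [29, 10, 39, 7, 23, 33, 9, 37, 36]
Result: [29, 10, 39, 7, 23, 33, 9, 37, 36]


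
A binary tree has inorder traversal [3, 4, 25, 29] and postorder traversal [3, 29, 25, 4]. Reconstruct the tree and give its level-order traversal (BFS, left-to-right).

Inorder:   [3, 4, 25, 29]
Postorder: [3, 29, 25, 4]
Algorithm: postorder visits root last, so walk postorder right-to-left;
each value is the root of the current inorder slice — split it at that
value, recurse on the right subtree first, then the left.
Recursive splits:
  root=4; inorder splits into left=[3], right=[25, 29]
  root=25; inorder splits into left=[], right=[29]
  root=29; inorder splits into left=[], right=[]
  root=3; inorder splits into left=[], right=[]
Reconstructed level-order: [4, 3, 25, 29]


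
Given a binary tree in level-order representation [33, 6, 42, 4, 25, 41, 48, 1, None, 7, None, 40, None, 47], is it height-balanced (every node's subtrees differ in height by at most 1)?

Tree (level-order array): [33, 6, 42, 4, 25, 41, 48, 1, None, 7, None, 40, None, 47]
Definition: a tree is height-balanced if, at every node, |h(left) - h(right)| <= 1 (empty subtree has height -1).
Bottom-up per-node check:
  node 1: h_left=-1, h_right=-1, diff=0 [OK], height=0
  node 4: h_left=0, h_right=-1, diff=1 [OK], height=1
  node 7: h_left=-1, h_right=-1, diff=0 [OK], height=0
  node 25: h_left=0, h_right=-1, diff=1 [OK], height=1
  node 6: h_left=1, h_right=1, diff=0 [OK], height=2
  node 40: h_left=-1, h_right=-1, diff=0 [OK], height=0
  node 41: h_left=0, h_right=-1, diff=1 [OK], height=1
  node 47: h_left=-1, h_right=-1, diff=0 [OK], height=0
  node 48: h_left=0, h_right=-1, diff=1 [OK], height=1
  node 42: h_left=1, h_right=1, diff=0 [OK], height=2
  node 33: h_left=2, h_right=2, diff=0 [OK], height=3
All nodes satisfy the balance condition.
Result: Balanced


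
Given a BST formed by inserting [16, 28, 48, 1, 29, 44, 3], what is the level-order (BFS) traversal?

Tree insertion order: [16, 28, 48, 1, 29, 44, 3]
Tree (level-order array): [16, 1, 28, None, 3, None, 48, None, None, 29, None, None, 44]
BFS from the root, enqueuing left then right child of each popped node:
  queue [16] -> pop 16, enqueue [1, 28], visited so far: [16]
  queue [1, 28] -> pop 1, enqueue [3], visited so far: [16, 1]
  queue [28, 3] -> pop 28, enqueue [48], visited so far: [16, 1, 28]
  queue [3, 48] -> pop 3, enqueue [none], visited so far: [16, 1, 28, 3]
  queue [48] -> pop 48, enqueue [29], visited so far: [16, 1, 28, 3, 48]
  queue [29] -> pop 29, enqueue [44], visited so far: [16, 1, 28, 3, 48, 29]
  queue [44] -> pop 44, enqueue [none], visited so far: [16, 1, 28, 3, 48, 29, 44]
Result: [16, 1, 28, 3, 48, 29, 44]
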